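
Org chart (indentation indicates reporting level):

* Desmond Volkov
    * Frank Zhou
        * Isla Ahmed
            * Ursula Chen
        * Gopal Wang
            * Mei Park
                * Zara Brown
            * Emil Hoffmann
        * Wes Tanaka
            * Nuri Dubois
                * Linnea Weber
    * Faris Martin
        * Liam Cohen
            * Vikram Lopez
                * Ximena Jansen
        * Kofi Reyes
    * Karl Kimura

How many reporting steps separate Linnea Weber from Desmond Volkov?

Chain from Linnea Weber up to Desmond Volkov: Linnea Weber → Nuri Dubois → Wes Tanaka → Frank Zhou → Desmond Volkov. That is 4 steps up, so Linnea Weber is 4 levels below Desmond Volkov.

4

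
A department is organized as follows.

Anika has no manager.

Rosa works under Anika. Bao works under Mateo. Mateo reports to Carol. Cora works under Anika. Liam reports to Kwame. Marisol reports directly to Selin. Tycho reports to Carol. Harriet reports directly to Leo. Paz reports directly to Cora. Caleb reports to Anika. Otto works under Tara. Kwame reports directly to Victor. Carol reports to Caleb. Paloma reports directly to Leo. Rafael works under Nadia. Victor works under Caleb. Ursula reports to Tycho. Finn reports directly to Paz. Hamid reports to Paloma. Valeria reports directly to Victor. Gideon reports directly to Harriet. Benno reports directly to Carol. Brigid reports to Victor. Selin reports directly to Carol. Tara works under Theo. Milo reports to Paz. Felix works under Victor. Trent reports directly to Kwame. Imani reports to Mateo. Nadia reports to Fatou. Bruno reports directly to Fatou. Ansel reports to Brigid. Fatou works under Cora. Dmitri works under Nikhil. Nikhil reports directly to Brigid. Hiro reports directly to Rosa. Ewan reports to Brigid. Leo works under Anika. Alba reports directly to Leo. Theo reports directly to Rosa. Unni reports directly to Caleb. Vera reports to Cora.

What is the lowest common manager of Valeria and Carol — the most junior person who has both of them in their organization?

Valeria's chain of managers is Victor, Caleb, Anika. Carol's chain of managers is Caleb, Anika. The first manager that appears in both chains is Caleb.

Caleb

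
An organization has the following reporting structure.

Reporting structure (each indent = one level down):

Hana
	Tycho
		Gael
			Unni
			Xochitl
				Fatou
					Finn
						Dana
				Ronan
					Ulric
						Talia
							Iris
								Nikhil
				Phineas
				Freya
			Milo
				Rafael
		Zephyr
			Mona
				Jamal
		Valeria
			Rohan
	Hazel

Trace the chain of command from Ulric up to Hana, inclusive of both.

Ulric reports to Ronan. Ronan reports to Xochitl. Xochitl reports to Gael. Gael reports to Tycho. Tycho reports to Hana. Hana is at the top.

Ulric -> Ronan -> Xochitl -> Gael -> Tycho -> Hana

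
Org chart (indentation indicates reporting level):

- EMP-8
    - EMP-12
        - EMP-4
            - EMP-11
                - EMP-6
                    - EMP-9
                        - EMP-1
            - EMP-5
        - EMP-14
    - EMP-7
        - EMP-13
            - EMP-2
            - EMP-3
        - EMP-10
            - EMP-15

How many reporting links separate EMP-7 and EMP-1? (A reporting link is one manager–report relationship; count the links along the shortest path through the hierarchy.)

7

EMP-7 is 1 level below EMP-8, and EMP-1 is 6 levels below EMP-8 (their lowest common manager). The shortest path runs up from EMP-7 to EMP-8 and back down to EMP-1: 1 + 6 = 7 links.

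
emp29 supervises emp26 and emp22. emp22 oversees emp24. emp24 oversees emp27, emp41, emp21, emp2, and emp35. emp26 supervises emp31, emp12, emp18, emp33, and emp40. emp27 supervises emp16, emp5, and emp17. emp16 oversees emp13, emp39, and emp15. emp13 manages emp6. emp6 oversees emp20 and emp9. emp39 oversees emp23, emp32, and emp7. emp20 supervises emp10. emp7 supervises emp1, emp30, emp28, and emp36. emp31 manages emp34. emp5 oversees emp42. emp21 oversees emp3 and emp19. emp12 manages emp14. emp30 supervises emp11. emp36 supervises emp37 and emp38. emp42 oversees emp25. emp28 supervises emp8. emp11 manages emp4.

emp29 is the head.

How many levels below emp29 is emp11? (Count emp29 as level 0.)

Chain from emp11 up to emp29: emp11 → emp30 → emp7 → emp39 → emp16 → emp27 → emp24 → emp22 → emp29. That is 8 steps up, so emp11 is 8 levels below emp29.

8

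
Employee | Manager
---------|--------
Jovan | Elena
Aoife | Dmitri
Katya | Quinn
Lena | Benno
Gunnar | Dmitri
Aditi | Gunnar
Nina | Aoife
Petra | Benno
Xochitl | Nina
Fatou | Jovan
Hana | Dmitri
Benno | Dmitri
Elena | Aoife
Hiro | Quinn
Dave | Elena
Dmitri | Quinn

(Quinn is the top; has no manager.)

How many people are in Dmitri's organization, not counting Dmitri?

13

Dmitri directly manages Gunnar, Aoife, Benno, Hana. Under Gunnar: Aditi (1). Under Aoife: Elena, Jovan, Fatou, Dave, Nina, Xochitl (6). Under Benno: Petra, Lena (2). Hana has no reports. So Dmitri's organization is 4 direct reports plus everyone under them: 2 + 7 + 3 + 1 = 13.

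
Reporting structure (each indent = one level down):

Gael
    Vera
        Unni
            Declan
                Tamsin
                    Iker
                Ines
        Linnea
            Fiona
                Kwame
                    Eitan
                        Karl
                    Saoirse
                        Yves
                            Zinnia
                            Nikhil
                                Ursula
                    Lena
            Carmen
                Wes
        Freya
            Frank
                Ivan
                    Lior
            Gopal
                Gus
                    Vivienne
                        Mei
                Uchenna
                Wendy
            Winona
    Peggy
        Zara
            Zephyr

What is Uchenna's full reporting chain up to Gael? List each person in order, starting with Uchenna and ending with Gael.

Uchenna reports to Gopal. Gopal reports to Freya. Freya reports to Vera. Vera reports to Gael. Gael is at the top.

Uchenna -> Gopal -> Freya -> Vera -> Gael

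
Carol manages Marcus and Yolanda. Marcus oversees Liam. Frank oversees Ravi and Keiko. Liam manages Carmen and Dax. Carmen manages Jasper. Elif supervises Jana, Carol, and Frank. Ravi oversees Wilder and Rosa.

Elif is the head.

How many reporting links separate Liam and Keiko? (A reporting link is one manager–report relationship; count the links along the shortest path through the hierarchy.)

5

Liam is 3 levels below Elif, and Keiko is 2 levels below Elif (their lowest common manager). The shortest path runs up from Liam to Elif and back down to Keiko: 3 + 2 = 5 links.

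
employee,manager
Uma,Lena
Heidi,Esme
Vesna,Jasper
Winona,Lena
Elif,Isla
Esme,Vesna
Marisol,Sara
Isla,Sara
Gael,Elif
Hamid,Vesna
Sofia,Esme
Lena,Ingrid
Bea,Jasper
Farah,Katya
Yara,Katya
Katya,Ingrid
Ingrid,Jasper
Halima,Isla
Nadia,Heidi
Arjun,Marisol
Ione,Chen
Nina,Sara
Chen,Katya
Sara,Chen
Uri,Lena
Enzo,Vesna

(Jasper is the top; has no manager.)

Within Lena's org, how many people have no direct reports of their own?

3

The people in Lena's organization with no one reporting to them are Uri, Uma, Winona. That is 3.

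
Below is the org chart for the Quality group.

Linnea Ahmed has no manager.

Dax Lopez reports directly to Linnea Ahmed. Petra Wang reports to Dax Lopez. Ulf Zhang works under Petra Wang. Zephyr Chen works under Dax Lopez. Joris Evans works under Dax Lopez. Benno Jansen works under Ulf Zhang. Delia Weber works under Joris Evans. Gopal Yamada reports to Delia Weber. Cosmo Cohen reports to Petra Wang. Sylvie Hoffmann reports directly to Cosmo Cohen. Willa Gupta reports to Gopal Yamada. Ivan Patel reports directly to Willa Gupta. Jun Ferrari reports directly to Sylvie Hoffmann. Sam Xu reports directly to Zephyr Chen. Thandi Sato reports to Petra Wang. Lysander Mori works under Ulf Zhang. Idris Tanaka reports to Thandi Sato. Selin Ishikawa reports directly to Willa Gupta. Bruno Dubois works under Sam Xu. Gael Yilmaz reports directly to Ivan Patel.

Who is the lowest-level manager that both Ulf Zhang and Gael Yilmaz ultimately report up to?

Dax Lopez

Ulf Zhang's chain of managers is Petra Wang, Dax Lopez, Linnea Ahmed. Gael Yilmaz's chain of managers is Ivan Patel, Willa Gupta, Gopal Yamada, Delia Weber, Joris Evans, Dax Lopez, Linnea Ahmed. The first manager that appears in both chains is Dax Lopez.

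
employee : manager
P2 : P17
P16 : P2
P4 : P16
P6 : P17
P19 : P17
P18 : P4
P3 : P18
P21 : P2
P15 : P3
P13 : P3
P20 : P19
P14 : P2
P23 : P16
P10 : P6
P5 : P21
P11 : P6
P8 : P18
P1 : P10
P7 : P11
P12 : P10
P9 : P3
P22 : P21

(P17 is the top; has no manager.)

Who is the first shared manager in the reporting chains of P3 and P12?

P3's chain of managers is P18, P4, P16, P2, P17. P12's chain of managers is P10, P6, P17. The first manager that appears in both chains is P17.

P17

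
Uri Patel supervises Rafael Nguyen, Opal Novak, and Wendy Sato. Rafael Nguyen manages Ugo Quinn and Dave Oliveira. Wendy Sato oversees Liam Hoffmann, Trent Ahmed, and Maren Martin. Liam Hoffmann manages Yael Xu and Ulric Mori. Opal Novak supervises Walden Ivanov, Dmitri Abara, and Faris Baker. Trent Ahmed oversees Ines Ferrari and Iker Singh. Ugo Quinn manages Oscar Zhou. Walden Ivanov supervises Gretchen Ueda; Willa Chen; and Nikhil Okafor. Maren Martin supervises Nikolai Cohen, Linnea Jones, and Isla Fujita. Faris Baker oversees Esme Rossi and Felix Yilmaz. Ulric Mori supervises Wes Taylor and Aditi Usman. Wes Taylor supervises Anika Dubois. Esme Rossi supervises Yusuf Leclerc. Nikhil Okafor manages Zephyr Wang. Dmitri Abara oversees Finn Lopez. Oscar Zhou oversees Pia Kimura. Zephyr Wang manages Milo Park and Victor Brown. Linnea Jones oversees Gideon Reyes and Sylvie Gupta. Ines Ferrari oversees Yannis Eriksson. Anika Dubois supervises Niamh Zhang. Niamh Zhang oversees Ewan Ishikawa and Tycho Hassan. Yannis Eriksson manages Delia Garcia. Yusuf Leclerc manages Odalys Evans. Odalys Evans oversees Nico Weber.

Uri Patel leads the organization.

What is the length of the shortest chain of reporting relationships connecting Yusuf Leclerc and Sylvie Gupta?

8

Yusuf Leclerc is 4 levels below Uri Patel, and Sylvie Gupta is 4 levels below Uri Patel (their lowest common manager). The shortest path runs up from Yusuf Leclerc to Uri Patel and back down to Sylvie Gupta: 4 + 4 = 8 links.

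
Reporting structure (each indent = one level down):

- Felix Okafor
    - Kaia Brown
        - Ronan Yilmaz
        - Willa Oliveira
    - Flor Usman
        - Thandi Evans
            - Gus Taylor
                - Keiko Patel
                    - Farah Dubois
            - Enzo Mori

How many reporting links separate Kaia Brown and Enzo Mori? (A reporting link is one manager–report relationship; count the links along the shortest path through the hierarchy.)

4

Kaia Brown is 1 level below Felix Okafor, and Enzo Mori is 3 levels below Felix Okafor (their lowest common manager). The shortest path runs up from Kaia Brown to Felix Okafor and back down to Enzo Mori: 1 + 3 = 4 links.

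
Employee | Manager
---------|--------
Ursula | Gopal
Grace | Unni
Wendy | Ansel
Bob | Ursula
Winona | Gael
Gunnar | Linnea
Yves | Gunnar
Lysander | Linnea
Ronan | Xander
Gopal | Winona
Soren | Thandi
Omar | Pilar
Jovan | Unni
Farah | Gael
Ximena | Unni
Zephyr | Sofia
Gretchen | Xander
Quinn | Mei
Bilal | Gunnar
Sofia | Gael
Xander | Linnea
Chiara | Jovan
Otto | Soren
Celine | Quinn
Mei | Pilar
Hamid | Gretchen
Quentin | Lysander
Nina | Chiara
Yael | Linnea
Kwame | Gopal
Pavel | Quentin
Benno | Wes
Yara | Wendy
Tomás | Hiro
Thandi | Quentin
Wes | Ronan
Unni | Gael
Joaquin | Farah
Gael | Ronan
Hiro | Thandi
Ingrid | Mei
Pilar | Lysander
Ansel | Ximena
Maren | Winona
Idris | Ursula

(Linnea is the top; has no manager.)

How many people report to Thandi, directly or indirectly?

4

Thandi directly manages Soren, Hiro. Under Soren: Otto (1). Under Hiro: Tomás (1). So Thandi's organization is 2 direct reports plus everyone under them: 2 + 2 = 4.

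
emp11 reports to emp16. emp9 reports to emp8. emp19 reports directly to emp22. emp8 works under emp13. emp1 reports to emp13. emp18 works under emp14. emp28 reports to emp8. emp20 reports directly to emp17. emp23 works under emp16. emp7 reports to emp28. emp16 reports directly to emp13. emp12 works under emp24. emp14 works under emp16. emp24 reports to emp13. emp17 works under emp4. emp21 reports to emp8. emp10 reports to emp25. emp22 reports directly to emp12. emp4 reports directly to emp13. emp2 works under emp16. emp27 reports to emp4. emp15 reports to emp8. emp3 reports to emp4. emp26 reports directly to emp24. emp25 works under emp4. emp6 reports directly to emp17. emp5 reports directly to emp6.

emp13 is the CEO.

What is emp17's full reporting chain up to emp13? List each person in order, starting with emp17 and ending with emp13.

emp17 reports to emp4. emp4 reports to emp13. emp13 is at the top.

emp17 -> emp4 -> emp13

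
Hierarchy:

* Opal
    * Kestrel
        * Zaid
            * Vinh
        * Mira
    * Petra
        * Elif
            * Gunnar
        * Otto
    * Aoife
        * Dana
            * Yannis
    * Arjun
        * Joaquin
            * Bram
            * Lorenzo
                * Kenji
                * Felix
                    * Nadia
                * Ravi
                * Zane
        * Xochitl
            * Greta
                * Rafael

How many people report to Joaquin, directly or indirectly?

Joaquin directly manages Bram, Lorenzo. Bram has no reports. Under Lorenzo: Zane, Ravi, Felix, Nadia, Kenji (5). So Joaquin's organization is 2 direct reports plus everyone under them: 1 + 6 = 7.

7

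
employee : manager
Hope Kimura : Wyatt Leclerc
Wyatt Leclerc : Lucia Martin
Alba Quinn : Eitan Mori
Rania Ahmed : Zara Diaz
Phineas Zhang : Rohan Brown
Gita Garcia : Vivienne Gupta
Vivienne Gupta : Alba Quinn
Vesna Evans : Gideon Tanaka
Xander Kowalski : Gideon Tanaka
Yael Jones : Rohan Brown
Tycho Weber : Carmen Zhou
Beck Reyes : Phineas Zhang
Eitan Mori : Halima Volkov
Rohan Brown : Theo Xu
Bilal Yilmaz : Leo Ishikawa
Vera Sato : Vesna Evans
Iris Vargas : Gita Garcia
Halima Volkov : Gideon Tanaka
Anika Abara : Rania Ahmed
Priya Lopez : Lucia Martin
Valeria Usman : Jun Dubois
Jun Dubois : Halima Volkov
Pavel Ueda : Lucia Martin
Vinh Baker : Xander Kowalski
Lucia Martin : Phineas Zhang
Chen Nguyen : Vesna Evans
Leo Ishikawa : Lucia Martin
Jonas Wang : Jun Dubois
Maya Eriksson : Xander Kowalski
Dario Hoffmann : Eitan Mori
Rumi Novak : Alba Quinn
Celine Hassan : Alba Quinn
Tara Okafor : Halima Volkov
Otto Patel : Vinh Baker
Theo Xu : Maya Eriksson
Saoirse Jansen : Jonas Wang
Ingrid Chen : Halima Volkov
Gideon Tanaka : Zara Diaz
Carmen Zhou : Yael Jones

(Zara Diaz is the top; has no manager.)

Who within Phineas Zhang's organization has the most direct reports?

Direct-report counts within Phineas Zhang's organization: Phineas Zhang has 2; Lucia Martin has 4; Leo Ishikawa has 1; Wyatt Leclerc has 1. The largest is 4, held by Lucia Martin.

Lucia Martin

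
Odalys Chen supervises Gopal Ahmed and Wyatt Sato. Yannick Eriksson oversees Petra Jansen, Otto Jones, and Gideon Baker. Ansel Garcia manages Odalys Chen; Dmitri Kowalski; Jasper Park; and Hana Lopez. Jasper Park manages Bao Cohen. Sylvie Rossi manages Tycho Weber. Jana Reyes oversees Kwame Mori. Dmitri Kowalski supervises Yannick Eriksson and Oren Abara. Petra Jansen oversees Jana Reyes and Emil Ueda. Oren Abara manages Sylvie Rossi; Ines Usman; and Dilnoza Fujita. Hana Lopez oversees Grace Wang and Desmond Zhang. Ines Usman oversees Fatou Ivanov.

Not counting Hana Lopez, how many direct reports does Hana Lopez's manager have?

3

Hana Lopez reports to Ansel Garcia. Ansel Garcia's other direct reports are Dmitri Kowalski, Odalys Chen, Jasper Park — 3 peers.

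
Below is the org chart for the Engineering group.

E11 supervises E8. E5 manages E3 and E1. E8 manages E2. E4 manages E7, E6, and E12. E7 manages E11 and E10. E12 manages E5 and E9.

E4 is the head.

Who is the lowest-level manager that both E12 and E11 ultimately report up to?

E4

E12's chain of managers is E4. E11's chain of managers is E7, E4. The first manager that appears in both chains is E4.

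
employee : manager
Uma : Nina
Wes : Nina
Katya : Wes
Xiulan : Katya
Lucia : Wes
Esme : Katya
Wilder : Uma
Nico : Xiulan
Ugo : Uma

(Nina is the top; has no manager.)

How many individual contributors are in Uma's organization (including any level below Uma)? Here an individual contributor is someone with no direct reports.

The people in Uma's organization with no one reporting to them are Ugo, Wilder. That is 2.

2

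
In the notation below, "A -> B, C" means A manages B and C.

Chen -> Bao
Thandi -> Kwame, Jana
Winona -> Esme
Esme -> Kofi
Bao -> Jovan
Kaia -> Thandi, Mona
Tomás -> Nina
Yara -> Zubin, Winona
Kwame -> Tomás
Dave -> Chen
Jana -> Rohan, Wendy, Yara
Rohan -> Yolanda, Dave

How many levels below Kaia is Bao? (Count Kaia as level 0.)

Chain from Bao up to Kaia: Bao → Chen → Dave → Rohan → Jana → Thandi → Kaia. That is 6 steps up, so Bao is 6 levels below Kaia.

6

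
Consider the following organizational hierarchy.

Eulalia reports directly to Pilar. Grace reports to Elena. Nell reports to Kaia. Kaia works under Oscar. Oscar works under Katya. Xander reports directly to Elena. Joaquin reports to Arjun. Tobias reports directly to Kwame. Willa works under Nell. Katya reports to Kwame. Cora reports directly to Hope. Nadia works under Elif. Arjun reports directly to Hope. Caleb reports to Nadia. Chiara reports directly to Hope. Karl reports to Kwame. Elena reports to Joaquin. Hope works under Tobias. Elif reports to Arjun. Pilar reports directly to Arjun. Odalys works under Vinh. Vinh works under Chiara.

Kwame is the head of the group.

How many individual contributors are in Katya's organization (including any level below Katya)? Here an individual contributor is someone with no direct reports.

The only person in Katya's organization with no one reporting to them is Willa. That is 1.

1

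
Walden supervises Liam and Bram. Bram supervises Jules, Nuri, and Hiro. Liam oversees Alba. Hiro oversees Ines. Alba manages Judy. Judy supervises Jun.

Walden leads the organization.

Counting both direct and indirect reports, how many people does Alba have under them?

2

Alba directly manages Judy. Under Judy: Jun (1). That's 2 in total.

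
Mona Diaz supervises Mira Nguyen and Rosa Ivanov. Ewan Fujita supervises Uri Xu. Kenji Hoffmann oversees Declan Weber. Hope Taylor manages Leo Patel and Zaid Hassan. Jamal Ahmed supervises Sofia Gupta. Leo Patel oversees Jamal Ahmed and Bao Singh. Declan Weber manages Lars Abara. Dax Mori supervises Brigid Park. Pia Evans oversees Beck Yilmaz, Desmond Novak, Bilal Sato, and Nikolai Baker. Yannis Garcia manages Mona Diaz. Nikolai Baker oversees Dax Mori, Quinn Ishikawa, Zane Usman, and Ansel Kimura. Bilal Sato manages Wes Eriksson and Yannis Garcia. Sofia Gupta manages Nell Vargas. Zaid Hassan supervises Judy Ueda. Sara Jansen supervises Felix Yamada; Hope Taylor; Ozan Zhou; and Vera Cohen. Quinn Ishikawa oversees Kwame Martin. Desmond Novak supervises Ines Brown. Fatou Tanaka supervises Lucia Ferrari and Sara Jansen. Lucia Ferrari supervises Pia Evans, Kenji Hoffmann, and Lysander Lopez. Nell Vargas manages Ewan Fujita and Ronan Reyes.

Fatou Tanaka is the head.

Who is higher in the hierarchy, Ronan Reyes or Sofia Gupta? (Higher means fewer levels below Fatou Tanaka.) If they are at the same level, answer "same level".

Ronan Reyes is 7 levels below Fatou Tanaka; Sofia Gupta is 5. Sofia Gupta is higher.

Sofia Gupta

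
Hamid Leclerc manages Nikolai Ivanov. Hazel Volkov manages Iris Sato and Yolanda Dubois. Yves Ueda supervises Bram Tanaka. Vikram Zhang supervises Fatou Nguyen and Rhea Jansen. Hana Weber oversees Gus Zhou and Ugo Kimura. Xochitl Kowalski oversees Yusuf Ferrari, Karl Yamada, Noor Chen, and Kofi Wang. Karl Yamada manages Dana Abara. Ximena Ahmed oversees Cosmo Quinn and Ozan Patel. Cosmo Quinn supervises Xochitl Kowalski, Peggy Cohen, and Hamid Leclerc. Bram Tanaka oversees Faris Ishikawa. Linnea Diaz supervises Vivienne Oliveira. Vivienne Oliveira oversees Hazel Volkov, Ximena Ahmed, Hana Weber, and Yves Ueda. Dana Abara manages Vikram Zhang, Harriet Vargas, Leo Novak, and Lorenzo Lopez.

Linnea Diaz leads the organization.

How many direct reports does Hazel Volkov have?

2

Hazel Volkov directly manages Yolanda Dubois, Iris Sato. That is 2 direct reports.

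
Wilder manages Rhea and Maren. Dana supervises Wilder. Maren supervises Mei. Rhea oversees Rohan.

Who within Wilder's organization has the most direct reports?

Wilder

Direct-report counts within Wilder's organization: Wilder has 2; Maren has 1; Rhea has 1. The largest is 2, held by Wilder.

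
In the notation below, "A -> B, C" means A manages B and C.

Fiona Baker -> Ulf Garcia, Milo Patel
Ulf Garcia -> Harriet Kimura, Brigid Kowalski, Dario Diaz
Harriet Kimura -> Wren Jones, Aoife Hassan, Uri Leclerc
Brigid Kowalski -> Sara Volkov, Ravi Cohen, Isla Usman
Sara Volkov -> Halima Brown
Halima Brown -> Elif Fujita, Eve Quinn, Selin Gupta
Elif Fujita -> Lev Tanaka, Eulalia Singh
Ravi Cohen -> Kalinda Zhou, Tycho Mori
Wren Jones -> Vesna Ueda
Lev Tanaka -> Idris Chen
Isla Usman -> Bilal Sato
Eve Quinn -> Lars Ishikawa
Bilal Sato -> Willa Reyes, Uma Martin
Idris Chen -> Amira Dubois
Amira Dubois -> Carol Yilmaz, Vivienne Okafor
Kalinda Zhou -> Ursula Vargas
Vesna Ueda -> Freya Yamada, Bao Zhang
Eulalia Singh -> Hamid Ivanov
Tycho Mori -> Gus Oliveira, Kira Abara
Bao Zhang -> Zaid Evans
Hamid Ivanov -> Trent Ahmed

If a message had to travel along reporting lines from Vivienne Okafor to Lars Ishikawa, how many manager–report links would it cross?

Vivienne Okafor is 5 levels below Halima Brown, and Lars Ishikawa is 2 levels below Halima Brown (their lowest common manager). The shortest path runs up from Vivienne Okafor to Halima Brown and back down to Lars Ishikawa: 5 + 2 = 7 links.

7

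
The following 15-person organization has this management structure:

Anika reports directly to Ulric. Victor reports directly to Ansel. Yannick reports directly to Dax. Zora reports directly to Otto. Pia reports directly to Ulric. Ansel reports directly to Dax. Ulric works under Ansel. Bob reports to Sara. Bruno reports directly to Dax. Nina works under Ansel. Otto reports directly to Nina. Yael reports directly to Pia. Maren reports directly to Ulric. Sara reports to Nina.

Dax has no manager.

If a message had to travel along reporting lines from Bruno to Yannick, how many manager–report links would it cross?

2

Bruno is 1 level below Dax, and Yannick is 1 level below Dax (their lowest common manager). The shortest path runs up from Bruno to Dax and back down to Yannick: 1 + 1 = 2 links.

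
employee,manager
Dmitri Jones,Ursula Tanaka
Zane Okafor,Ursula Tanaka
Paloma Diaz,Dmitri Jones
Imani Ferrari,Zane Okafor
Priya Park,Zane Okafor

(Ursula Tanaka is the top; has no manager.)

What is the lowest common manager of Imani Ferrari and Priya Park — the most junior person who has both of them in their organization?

Zane Okafor

Imani Ferrari's chain of managers is Zane Okafor, Ursula Tanaka. Priya Park's chain of managers is Zane Okafor, Ursula Tanaka. The first manager that appears in both chains is Zane Okafor.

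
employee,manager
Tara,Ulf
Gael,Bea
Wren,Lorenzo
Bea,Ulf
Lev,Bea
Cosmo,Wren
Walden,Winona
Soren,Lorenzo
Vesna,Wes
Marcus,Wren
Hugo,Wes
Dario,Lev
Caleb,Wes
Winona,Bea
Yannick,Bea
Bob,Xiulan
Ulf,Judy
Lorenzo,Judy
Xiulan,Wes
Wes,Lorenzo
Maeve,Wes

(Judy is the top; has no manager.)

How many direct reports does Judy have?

2

Judy directly manages Lorenzo, Ulf. That is 2 direct reports.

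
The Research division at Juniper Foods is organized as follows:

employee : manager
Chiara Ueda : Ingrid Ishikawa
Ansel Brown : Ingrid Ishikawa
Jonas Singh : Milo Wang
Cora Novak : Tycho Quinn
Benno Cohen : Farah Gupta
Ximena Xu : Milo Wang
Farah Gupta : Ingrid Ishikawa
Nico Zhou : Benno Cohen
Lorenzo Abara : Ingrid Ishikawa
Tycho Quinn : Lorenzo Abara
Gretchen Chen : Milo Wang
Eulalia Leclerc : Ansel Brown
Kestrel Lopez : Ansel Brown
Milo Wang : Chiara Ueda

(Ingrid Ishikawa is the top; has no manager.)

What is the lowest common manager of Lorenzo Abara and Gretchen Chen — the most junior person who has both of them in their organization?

Lorenzo Abara's chain of managers is Ingrid Ishikawa. Gretchen Chen's chain of managers is Milo Wang, Chiara Ueda, Ingrid Ishikawa. The first manager that appears in both chains is Ingrid Ishikawa.

Ingrid Ishikawa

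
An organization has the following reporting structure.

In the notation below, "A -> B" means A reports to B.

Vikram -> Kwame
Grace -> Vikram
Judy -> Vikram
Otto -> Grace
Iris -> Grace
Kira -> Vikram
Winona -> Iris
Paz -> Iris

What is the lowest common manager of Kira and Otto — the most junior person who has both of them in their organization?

Kira's chain of managers is Vikram, Kwame. Otto's chain of managers is Grace, Vikram, Kwame. The first manager that appears in both chains is Vikram.

Vikram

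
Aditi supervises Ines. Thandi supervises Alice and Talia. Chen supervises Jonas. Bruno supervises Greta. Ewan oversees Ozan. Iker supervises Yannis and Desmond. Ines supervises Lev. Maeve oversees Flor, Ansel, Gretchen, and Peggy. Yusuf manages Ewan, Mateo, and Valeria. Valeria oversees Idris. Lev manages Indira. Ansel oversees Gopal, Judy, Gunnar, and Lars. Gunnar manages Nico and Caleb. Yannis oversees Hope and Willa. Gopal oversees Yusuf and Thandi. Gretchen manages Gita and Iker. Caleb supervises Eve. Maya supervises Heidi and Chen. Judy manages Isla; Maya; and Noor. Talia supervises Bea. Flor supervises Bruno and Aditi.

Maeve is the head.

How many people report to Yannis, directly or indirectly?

2

Yannis directly manages Hope, Willa. Hope has no reports. Willa has no reports. So Yannis's organization is 2 direct reports plus everyone under them: 1 + 1 = 2.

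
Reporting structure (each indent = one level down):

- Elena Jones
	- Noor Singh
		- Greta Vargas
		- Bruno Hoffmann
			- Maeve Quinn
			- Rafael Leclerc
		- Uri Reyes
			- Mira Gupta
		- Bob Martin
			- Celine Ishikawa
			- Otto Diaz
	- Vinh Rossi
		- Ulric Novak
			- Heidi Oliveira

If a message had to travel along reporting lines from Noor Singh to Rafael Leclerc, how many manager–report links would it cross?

Rafael Leclerc is in Noor Singh's organization: the chain from Rafael Leclerc up to Noor Singh is Rafael Leclerc → Bruno Hoffmann → Noor Singh, which is 2 links.

2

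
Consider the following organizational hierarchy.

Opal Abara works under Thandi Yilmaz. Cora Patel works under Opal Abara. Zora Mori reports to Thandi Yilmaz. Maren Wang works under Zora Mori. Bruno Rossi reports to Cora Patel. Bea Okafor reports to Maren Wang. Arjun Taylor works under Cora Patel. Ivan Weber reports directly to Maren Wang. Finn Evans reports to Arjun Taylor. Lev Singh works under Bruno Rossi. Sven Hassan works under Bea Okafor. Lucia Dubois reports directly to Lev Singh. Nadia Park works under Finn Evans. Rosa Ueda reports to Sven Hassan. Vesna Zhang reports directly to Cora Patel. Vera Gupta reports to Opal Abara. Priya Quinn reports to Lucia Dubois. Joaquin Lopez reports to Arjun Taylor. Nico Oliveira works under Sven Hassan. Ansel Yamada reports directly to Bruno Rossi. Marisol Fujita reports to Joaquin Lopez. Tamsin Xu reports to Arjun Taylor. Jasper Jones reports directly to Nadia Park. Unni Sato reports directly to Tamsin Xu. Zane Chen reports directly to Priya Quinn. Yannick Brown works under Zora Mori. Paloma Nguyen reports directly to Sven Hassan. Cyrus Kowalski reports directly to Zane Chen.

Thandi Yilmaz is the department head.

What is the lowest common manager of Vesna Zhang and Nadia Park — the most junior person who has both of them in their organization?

Cora Patel

Vesna Zhang's chain of managers is Cora Patel, Opal Abara, Thandi Yilmaz. Nadia Park's chain of managers is Finn Evans, Arjun Taylor, Cora Patel, Opal Abara, Thandi Yilmaz. The first manager that appears in both chains is Cora Patel.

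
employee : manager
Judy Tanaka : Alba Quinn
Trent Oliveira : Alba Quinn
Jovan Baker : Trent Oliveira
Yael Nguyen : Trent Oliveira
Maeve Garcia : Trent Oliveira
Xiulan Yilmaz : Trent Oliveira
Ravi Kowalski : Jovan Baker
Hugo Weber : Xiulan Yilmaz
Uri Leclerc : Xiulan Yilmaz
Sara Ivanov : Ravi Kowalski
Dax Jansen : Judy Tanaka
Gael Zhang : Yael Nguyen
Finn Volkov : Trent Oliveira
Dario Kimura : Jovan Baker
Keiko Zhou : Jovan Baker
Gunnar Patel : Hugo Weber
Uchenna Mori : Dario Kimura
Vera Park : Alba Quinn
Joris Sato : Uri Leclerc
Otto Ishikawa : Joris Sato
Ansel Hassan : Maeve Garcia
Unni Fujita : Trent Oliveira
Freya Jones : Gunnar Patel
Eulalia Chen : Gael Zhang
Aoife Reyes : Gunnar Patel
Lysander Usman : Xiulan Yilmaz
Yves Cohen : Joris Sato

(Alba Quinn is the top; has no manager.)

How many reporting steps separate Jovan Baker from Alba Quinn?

2

Chain from Jovan Baker up to Alba Quinn: Jovan Baker → Trent Oliveira → Alba Quinn. That is 2 steps up, so Jovan Baker is 2 levels below Alba Quinn.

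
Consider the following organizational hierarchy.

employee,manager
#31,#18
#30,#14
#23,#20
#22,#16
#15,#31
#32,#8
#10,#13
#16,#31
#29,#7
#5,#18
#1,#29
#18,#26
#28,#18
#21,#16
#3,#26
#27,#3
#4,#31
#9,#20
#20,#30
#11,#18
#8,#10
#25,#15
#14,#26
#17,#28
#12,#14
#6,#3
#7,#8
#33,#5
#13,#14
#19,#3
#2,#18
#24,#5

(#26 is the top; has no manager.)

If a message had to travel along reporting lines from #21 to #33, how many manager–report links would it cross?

5

#21 is 3 levels below #18, and #33 is 2 levels below #18 (their lowest common manager). The shortest path runs up from #21 to #18 and back down to #33: 3 + 2 = 5 links.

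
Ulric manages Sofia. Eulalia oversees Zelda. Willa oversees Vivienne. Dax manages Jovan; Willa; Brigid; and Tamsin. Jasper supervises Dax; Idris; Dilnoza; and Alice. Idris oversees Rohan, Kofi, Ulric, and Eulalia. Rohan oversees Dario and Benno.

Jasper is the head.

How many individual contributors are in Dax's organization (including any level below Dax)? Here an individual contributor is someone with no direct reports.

The people in Dax's organization with no one reporting to them are Tamsin, Brigid, Vivienne, Jovan. That is 4.

4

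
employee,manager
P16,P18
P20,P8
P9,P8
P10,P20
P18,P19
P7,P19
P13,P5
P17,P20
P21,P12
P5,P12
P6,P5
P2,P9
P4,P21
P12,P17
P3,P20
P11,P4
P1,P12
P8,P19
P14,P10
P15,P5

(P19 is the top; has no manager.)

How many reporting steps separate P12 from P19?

Chain from P12 up to P19: P12 → P17 → P20 → P8 → P19. That is 4 steps up, so P12 is 4 levels below P19.

4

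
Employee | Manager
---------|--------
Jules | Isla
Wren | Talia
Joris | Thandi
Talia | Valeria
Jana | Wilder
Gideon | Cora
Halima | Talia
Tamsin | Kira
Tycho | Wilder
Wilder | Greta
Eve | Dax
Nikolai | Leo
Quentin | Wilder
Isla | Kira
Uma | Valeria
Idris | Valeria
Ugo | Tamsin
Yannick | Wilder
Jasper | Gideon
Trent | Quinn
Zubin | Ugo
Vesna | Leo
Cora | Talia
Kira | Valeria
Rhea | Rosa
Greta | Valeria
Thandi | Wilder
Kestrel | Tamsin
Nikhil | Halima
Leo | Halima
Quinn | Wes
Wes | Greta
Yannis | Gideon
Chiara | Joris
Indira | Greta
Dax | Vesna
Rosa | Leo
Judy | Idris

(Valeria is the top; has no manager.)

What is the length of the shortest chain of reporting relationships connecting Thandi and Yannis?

Thandi is 3 levels below Valeria, and Yannis is 4 levels below Valeria (their lowest common manager). The shortest path runs up from Thandi to Valeria and back down to Yannis: 3 + 4 = 7 links.

7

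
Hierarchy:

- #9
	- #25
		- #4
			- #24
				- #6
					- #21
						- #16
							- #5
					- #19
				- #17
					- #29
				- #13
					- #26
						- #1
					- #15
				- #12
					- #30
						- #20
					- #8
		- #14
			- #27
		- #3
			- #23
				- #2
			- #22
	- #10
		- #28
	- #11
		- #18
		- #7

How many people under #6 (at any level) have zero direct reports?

The people in #6's organization with no one reporting to them are #19, #5. That is 2.

2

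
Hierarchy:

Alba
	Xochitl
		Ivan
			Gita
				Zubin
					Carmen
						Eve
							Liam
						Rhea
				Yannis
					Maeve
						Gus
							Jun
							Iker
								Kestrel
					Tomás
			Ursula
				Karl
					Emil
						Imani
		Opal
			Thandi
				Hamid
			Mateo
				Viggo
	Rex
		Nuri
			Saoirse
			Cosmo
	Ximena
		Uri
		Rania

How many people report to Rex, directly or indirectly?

3

Rex directly manages Nuri. Under Nuri: Cosmo, Saoirse (2). That's 3 in total.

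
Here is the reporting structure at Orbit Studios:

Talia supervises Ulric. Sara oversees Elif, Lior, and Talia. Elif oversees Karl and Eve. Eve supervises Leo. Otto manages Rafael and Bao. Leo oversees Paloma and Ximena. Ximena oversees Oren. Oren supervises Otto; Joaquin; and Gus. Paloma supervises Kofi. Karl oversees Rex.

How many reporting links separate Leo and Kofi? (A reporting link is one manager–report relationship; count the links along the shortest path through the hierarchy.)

Kofi is in Leo's organization: the chain from Kofi up to Leo is Kofi → Paloma → Leo, which is 2 links.

2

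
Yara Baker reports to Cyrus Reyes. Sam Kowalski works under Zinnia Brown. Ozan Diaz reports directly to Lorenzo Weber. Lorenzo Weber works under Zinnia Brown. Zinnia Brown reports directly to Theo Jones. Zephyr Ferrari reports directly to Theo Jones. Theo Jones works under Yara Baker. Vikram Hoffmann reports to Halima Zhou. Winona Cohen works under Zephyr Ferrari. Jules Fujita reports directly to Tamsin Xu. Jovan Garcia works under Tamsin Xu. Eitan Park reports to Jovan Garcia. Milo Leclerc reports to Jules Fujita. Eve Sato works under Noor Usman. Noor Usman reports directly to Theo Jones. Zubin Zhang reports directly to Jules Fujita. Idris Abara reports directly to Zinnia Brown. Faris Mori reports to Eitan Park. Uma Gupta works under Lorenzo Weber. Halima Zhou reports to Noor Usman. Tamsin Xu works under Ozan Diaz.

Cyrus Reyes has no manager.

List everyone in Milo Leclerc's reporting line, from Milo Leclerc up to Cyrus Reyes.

Milo Leclerc -> Jules Fujita -> Tamsin Xu -> Ozan Diaz -> Lorenzo Weber -> Zinnia Brown -> Theo Jones -> Yara Baker -> Cyrus Reyes

Milo Leclerc reports to Jules Fujita. Jules Fujita reports to Tamsin Xu. Tamsin Xu reports to Ozan Diaz. Ozan Diaz reports to Lorenzo Weber. Lorenzo Weber reports to Zinnia Brown. Zinnia Brown reports to Theo Jones. Theo Jones reports to Yara Baker. Yara Baker reports to Cyrus Reyes. Cyrus Reyes is at the top.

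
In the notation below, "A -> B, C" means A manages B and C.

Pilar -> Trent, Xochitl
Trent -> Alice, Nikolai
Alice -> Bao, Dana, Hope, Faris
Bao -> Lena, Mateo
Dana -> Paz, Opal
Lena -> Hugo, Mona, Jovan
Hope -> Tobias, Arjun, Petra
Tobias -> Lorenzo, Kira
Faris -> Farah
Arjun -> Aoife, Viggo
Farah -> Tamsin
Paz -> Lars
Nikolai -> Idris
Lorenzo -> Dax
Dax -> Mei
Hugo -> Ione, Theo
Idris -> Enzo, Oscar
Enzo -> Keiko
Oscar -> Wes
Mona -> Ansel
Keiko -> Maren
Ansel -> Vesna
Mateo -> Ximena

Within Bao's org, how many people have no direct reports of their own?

5

The people in Bao's organization with no one reporting to them are Ximena, Jovan, Vesna, Theo, Ione. That is 5.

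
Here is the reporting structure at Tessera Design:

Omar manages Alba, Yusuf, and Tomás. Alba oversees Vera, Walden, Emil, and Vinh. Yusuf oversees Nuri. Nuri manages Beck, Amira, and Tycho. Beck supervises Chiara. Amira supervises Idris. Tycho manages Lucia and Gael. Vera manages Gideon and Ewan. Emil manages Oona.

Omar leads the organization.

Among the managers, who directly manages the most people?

Direct-report counts: Omar has 3; Yusuf has 1; Nuri has 3; Tycho has 2; Amira has 1; Beck has 1; Alba has 4; Emil has 1; Vera has 2. The largest is 4, held by Alba.

Alba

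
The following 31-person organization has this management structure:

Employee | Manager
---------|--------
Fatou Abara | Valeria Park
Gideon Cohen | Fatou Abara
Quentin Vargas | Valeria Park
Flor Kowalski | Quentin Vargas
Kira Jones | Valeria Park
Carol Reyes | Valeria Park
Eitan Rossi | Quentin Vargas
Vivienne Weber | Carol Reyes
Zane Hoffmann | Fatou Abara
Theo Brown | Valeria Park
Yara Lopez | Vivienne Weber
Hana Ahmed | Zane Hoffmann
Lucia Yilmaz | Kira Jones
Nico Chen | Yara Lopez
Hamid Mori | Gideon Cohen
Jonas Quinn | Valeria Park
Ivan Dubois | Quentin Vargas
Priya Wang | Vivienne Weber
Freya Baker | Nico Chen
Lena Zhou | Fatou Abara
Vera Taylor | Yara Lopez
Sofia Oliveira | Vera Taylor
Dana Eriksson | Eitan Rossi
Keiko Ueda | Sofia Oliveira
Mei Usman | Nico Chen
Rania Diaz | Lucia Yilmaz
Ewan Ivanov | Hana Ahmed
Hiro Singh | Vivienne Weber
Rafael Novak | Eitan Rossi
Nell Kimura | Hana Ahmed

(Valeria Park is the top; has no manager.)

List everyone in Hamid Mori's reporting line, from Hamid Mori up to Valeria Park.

Hamid Mori -> Gideon Cohen -> Fatou Abara -> Valeria Park

Hamid Mori reports to Gideon Cohen. Gideon Cohen reports to Fatou Abara. Fatou Abara reports to Valeria Park. Valeria Park is at the top.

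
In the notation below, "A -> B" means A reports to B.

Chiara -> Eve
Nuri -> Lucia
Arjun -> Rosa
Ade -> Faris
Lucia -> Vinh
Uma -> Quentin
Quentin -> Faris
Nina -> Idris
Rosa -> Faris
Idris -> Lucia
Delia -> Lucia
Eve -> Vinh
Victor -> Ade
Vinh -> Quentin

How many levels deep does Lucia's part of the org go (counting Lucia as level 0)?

The longest chain under Lucia runs Lucia → Idris → Nina, which is 2 levels below Lucia.

2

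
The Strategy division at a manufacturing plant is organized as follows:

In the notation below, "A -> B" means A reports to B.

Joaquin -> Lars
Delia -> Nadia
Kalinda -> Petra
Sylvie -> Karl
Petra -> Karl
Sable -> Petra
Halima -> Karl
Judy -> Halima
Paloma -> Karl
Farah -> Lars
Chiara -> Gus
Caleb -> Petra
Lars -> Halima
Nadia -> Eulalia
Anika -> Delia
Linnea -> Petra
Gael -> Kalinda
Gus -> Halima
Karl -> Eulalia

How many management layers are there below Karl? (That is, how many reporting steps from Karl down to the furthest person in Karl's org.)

The longest chain under Karl runs Karl → Halima → Gus → Chiara, which is 3 levels below Karl.

3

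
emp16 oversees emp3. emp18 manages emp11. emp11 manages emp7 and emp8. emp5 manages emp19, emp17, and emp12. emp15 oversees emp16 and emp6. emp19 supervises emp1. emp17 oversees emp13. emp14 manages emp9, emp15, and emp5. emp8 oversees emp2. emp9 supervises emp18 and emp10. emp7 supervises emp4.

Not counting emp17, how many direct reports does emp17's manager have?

emp17 reports to emp5. emp5's other direct reports are emp19, emp12 — 2 peers.

2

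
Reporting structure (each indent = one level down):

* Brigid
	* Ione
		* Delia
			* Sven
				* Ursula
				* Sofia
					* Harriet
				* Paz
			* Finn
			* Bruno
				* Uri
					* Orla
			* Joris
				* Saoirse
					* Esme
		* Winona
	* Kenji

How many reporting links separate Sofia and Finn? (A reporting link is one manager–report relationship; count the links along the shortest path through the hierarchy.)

3

Sofia is 2 levels below Delia, and Finn is 1 level below Delia (their lowest common manager). The shortest path runs up from Sofia to Delia and back down to Finn: 2 + 1 = 3 links.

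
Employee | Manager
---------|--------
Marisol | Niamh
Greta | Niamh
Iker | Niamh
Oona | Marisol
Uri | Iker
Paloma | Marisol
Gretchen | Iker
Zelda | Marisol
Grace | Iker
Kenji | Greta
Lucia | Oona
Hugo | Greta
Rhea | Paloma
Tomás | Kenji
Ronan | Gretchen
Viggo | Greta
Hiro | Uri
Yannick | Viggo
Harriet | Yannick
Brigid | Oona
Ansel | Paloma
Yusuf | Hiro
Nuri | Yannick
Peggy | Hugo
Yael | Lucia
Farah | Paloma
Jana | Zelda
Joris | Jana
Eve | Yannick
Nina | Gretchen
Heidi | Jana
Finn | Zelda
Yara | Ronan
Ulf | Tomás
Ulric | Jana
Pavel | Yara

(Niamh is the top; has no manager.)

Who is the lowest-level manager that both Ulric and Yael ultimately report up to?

Ulric's chain of managers is Jana, Zelda, Marisol, Niamh. Yael's chain of managers is Lucia, Oona, Marisol, Niamh. The first manager that appears in both chains is Marisol.

Marisol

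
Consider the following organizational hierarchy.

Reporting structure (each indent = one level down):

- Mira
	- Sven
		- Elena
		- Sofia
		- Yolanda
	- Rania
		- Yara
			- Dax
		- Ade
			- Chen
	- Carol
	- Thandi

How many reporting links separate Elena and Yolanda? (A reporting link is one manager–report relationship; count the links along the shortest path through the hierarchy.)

2

Elena is 1 level below Sven, and Yolanda is 1 level below Sven (their lowest common manager). The shortest path runs up from Elena to Sven and back down to Yolanda: 1 + 1 = 2 links.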